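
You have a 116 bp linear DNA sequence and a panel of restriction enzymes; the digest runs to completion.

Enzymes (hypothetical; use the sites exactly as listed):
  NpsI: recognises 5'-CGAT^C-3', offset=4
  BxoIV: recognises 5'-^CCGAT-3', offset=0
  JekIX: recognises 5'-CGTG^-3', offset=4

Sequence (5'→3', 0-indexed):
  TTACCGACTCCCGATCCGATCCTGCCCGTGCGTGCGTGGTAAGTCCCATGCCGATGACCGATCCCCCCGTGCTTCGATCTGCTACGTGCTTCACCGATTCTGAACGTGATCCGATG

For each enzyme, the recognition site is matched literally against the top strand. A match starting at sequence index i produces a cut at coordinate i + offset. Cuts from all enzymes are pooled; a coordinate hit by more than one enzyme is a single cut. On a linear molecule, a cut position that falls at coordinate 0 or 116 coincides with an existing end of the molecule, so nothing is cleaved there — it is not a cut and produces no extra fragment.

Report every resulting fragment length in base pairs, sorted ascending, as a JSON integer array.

[2,4,4,5,5,5,5,6,7,7,9,10,10,10,12,15]

Per-enzyme occurrences:
  NpsI CGATC/4: at [11, 16, 58, 74] ⇒ [15, 20, 62, 78]
  BxoIV CCGAT/0: at [10, 15, 50, 57, 93, 110] ⇒ [10, 15, 50, 57, 93, 110]
  JekIX CGTG/4: at [26, 30, 34, 67, 84, 104] ⇒ [30, 34, 38, 71, 88, 108]

All cut coordinates (distinct, sorted): [10, 15, 20, 30, 34, 38, 50, 57, 62, 71, 78, 88, 93, 108, 110]

Fragment lengths:
  [0,10): 10 bp
  [10,15): 5 bp
  [15,20): 5 bp
  [20,30): 10 bp
  [30,34): 4 bp
  [34,38): 4 bp
  [38,50): 12 bp
  [50,57): 7 bp
  [57,62): 5 bp
  [62,71): 9 bp
  [71,78): 7 bp
  [78,88): 10 bp
  [88,93): 5 bp
  [93,108): 15 bp
  [108,110): 2 bp
  [110,116): 6 bp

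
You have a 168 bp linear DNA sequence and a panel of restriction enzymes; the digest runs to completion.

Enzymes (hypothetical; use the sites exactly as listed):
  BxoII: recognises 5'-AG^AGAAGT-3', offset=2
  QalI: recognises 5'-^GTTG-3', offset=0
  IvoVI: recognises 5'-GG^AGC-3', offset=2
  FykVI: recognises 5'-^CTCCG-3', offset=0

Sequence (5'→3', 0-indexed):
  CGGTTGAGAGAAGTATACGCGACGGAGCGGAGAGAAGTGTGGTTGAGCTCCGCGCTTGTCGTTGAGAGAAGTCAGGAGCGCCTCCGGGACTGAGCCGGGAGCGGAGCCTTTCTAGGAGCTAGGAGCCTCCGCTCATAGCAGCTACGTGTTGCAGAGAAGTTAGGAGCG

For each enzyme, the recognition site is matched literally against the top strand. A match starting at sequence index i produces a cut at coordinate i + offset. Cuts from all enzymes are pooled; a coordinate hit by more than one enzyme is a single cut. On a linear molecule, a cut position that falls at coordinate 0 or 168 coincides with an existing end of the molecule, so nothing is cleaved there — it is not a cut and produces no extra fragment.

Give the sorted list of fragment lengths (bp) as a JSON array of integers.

Scan for sites:
  BxoII (AGAGAAGT, off=2): starts [6, 30, 64, 152] → cuts [8, 32, 66, 154]
  QalI (GTTG, off=0): starts [2, 41, 60, 147] → cuts [2, 41, 60, 147]
  IvoVI (GGAGC, off=2): starts [23, 74, 97, 102, 114, 121, 162] → cuts [25, 76, 99, 104, 116, 123, 164]
  FykVI (CTCCG, off=0): starts [47, 81, 126] → cuts [47, 81, 126]

All cut coordinates (distinct, sorted): [2, 8, 25, 32, 41, 47, 60, 66, 76, 81, 99, 104, 116, 123, 126, 147, 154, 164]

Fragments:
  [0,2): 2 bp
  [2,8): 6 bp
  [8,25): 17 bp
  [25,32): 7 bp
  [32,41): 9 bp
  [41,47): 6 bp
  [47,60): 13 bp
  [60,66): 6 bp
  [66,76): 10 bp
  [76,81): 5 bp
  [81,99): 18 bp
  [99,104): 5 bp
  [104,116): 12 bp
  [116,123): 7 bp
  [123,126): 3 bp
  [126,147): 21 bp
  [147,154): 7 bp
  [154,164): 10 bp
  [164,168): 4 bp

[2,3,4,5,5,6,6,6,7,7,7,9,10,10,12,13,17,18,21]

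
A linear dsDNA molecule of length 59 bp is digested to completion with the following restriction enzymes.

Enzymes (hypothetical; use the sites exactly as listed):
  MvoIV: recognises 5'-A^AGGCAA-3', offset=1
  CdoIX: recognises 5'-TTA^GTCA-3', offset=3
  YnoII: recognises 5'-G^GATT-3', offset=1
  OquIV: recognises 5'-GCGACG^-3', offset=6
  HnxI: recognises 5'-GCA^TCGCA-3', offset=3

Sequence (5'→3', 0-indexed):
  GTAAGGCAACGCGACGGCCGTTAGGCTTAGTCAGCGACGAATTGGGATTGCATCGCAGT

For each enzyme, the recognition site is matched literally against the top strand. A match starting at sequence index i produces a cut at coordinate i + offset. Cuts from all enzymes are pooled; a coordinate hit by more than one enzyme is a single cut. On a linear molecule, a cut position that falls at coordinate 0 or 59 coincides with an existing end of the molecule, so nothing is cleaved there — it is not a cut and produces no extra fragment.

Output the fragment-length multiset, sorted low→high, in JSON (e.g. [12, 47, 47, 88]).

[3,6,7,7,10,13,13]

Scan for sites:
  MvoIV AAGGCAA/1: at [2] ⇒ [3]
  CdoIX TTAGTCA/3: at [26] ⇒ [29]
  YnoII GGATT/1: at [44] ⇒ [45]
  OquIV GCGACG/6: at [10, 33] ⇒ [16, 39]
  HnxI GCATCGCA/3: at [49] ⇒ [52]

All cut coordinates (distinct, sorted): [3, 16, 29, 39, 45, 52]

Fragment lengths:
  [0,3): 3 bp
  [3,16): 13 bp
  [16,29): 13 bp
  [29,39): 10 bp
  [39,45): 6 bp
  [45,52): 7 bp
  [52,59): 7 bp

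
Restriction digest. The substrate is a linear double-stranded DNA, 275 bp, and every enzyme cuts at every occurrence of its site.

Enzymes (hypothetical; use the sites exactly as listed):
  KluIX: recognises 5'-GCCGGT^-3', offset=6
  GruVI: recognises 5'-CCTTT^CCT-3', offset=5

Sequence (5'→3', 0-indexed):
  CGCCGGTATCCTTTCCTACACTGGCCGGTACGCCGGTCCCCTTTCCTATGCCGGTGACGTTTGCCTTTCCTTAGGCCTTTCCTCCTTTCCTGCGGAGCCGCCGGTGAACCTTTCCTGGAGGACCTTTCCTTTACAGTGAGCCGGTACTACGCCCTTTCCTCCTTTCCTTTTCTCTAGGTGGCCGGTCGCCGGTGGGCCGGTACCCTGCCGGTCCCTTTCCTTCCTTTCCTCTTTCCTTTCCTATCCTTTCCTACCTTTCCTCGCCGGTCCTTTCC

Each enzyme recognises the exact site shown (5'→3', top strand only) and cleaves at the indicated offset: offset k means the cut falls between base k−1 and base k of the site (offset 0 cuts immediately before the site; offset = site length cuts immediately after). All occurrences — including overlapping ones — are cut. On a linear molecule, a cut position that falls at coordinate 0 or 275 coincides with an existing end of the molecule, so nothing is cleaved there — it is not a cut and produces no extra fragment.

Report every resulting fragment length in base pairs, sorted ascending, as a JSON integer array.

Scan for sites:
  KluIX (GCCGGT, off=6): starts [1, 23, 31, 49, 99, 139, 180, 187, 195, 206, 262] → cuts [7, 29, 37, 55, 105, 145, 186, 193, 201, 212, 268]
  GruVI (CCTTTCCT, off=5): starts [9, 39, 63, 75, 83, 108, 122, 152, 160, 213, 222, 234, 244, 253] → cuts [14, 44, 68, 80, 88, 113, 127, 157, 165, 218, 227, 239, 249, 258]

Pooled cuts: [7, 14, 29, 37, 44, 55, 68, 80, 88, 105, 113, 127, 145, 157, 165, 186, 193, 201, 212, 218, 227, 239, 249, 258, 268]

Fragment lengths:
  [0,7): 7 bp
  [7,14): 7 bp
  [14,29): 15 bp
  [29,37): 8 bp
  [37,44): 7 bp
  [44,55): 11 bp
  [55,68): 13 bp
  [68,80): 12 bp
  [80,88): 8 bp
  [88,105): 17 bp
  [105,113): 8 bp
  [113,127): 14 bp
  [127,145): 18 bp
  [145,157): 12 bp
  [157,165): 8 bp
  [165,186): 21 bp
  [186,193): 7 bp
  [193,201): 8 bp
  [201,212): 11 bp
  [212,218): 6 bp
  [218,227): 9 bp
  [227,239): 12 bp
  [239,249): 10 bp
  [249,258): 9 bp
  [258,268): 10 bp
  [268,275): 7 bp

[6,7,7,7,7,7,8,8,8,8,8,9,9,10,10,11,11,12,12,12,13,14,15,17,18,21]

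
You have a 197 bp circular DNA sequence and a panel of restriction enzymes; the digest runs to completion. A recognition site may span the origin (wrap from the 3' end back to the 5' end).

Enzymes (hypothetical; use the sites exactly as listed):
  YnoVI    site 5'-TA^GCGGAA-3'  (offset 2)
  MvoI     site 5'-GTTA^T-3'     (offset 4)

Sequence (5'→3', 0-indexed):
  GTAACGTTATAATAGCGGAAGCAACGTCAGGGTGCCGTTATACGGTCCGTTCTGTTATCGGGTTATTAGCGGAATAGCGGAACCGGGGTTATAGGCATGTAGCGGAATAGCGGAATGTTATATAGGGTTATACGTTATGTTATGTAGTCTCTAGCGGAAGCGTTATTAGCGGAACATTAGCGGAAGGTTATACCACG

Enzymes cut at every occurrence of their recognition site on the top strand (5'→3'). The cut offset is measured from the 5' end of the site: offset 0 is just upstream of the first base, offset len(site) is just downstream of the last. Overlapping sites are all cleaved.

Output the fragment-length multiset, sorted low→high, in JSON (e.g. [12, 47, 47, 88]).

Per-enzyme occurrences:
  YnoVI TAGCGGAA/2: at [12, 66, 74, 99, 107, 151, 166, 177] ⇒ [14, 68, 76, 101, 109, 153, 168, 179]
  MvoI GTTAT/4: at [5, 36, 53, 61, 87, 116, 126, 133, 138, 161, 186] ⇒ [9, 40, 57, 65, 91, 120, 130, 137, 142, 165, 190]

All cut coordinates (distinct, sorted): [9, 14, 40, 57, 65, 68, 76, 91, 101, 109, 120, 130, 137, 142, 153, 165, 168, 179, 190]

Fragment lengths:
  9→14: 5 bp
  14→40: 26 bp
  40→57: 17 bp
  57→65: 8 bp
  65→68: 3 bp
  68→76: 8 bp
  76→91: 15 bp
  91→101: 10 bp
  101→109: 8 bp
  109→120: 11 bp
  120→130: 10 bp
  130→137: 7 bp
  137→142: 5 bp
  142→153: 11 bp
  153→165: 12 bp
  165→168: 3 bp
  168→179: 11 bp
  179→190: 11 bp
  190→9 (wrap): 197-190+9 = 16 bp

[3,3,5,5,7,8,8,8,10,10,11,11,11,11,12,15,16,17,26]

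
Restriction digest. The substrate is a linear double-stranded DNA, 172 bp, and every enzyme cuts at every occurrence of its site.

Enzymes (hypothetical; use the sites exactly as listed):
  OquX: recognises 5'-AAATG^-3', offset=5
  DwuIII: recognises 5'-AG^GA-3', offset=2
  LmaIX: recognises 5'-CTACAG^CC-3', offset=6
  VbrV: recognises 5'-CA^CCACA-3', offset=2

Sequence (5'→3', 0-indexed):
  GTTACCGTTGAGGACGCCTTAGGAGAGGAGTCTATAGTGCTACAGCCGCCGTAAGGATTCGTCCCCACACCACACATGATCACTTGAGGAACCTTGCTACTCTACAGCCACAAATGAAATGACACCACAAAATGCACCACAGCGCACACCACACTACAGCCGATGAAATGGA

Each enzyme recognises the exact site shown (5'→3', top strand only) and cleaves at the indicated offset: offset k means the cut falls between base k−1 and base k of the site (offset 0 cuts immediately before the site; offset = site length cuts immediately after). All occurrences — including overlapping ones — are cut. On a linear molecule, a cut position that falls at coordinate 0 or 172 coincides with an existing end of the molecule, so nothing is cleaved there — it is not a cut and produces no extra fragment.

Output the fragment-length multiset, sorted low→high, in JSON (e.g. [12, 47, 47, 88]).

[2,2,3,5,5,9,10,10,10,11,11,12,12,14,18,19,19]

Scan for sites:
  OquX AAATG/5: at [111, 116, 129, 165] ⇒ [116, 121, 134, 170]
  DwuIII AGGA/2: at [10, 20, 25, 53, 86] ⇒ [12, 22, 27, 55, 88]
  LmaIX CTACAGCC/6: at [39, 101, 153] ⇒ [45, 107, 159]
  VbrV CACCACA/2: at [67, 122, 134, 146] ⇒ [69, 124, 136, 148]

All cut coordinates (distinct, sorted): [12, 22, 27, 45, 55, 69, 88, 107, 116, 121, 124, 134, 136, 148, 159, 170]

Fragment lengths:
  [0,12): 12 bp
  [12,22): 10 bp
  [22,27): 5 bp
  [27,45): 18 bp
  [45,55): 10 bp
  [55,69): 14 bp
  [69,88): 19 bp
  [88,107): 19 bp
  [107,116): 9 bp
  [116,121): 5 bp
  [121,124): 3 bp
  [124,134): 10 bp
  [134,136): 2 bp
  [136,148): 12 bp
  [148,159): 11 bp
  [159,170): 11 bp
  [170,172): 2 bp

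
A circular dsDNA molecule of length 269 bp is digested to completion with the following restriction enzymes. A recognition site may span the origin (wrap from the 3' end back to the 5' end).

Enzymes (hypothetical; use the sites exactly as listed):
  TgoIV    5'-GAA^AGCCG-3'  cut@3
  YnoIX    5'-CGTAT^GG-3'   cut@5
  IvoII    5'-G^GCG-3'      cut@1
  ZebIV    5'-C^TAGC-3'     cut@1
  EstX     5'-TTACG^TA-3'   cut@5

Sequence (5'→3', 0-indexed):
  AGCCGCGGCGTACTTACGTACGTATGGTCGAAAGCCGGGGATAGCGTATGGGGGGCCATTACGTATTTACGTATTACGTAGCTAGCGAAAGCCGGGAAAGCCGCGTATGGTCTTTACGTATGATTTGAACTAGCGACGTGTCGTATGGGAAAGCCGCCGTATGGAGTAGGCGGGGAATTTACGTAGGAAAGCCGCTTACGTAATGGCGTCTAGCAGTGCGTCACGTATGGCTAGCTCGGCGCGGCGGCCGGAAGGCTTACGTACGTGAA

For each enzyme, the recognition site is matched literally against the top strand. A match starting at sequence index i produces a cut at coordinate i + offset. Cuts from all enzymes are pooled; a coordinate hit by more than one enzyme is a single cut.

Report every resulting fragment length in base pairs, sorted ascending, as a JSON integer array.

[3,4,5,5,5,5,6,7,7,7,7,7,7,7,8,8,9,10,10,11,11,11,12,14,14,16,17,18,18]

Scan for sites:
  TgoIV GAAAGCCG/3: at [29, 86, 95, 148, 186, 266] ⇒ [0, 32, 89, 98, 151, 189]
  YnoIX CGTATGG/5: at [20, 44, 103, 141, 157, 223] ⇒ [25, 49, 108, 146, 162, 228]
  IvoII GGCG/1: at [6, 168, 204, 237, 242] ⇒ [7, 169, 205, 238, 243]
  ZebIV CTAGC/1: at [81, 129, 209, 230] ⇒ [82, 130, 210, 231]
  EstX TTACGTA/5: at [13, 58, 66, 73, 113, 178, 195, 256] ⇒ [18, 63, 71, 78, 118, 183, 200, 261]

All cut coordinates (distinct, sorted): [0, 7, 18, 25, 32, 49, 63, 71, 78, 82, 89, 98, 108, 118, 130, 146, 151, 162, 169, 183, 189, 200, 205, 210, 228, 231, 238, 243, 261]

Fragment lengths:
  0→7: 7 bp
  7→18: 11 bp
  18→25: 7 bp
  25→32: 7 bp
  32→49: 17 bp
  49→63: 14 bp
  63→71: 8 bp
  71→78: 7 bp
  78→82: 4 bp
  82→89: 7 bp
  89→98: 9 bp
  98→108: 10 bp
  108→118: 10 bp
  118→130: 12 bp
  130→146: 16 bp
  146→151: 5 bp
  151→162: 11 bp
  162→169: 7 bp
  169→183: 14 bp
  183→189: 6 bp
  189→200: 11 bp
  200→205: 5 bp
  205→210: 5 bp
  210→228: 18 bp
  228→231: 3 bp
  231→238: 7 bp
  238→243: 5 bp
  243→261: 18 bp
  261→0 (wrap): 269-261+0 = 8 bp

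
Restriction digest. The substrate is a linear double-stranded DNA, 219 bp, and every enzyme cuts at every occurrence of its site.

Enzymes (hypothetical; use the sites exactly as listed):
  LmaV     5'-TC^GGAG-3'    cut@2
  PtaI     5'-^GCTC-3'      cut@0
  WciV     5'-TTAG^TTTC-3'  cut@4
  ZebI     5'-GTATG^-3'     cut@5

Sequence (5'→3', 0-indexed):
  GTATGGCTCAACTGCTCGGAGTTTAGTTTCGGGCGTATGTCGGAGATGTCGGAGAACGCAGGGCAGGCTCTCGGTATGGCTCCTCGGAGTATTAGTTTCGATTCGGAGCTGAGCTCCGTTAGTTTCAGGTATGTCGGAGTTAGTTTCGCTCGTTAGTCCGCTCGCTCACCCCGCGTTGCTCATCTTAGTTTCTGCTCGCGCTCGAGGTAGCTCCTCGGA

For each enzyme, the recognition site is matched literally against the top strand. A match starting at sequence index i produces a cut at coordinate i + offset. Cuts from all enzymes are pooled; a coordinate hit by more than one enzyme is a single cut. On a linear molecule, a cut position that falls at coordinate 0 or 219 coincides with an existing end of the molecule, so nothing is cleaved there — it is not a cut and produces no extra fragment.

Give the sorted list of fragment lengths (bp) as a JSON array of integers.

Per-enzyme occurrences:
  LmaV (TCGGAG, off=2): starts [15, 39, 48, 83, 102, 133] → cuts [17, 41, 50, 85, 104, 135]
  PtaI (GCTC, off=0): starts [5, 13, 66, 78, 112, 147, 159, 163, 177, 193, 199, 209] → cuts [5, 13, 66, 78, 112, 147, 159, 163, 177, 193, 199, 209]
  WciV (TTAGTTTC, off=4): starts [22, 91, 118, 139, 184] → cuts [26, 95, 122, 143, 188]
  ZebI (GTATG, off=5): starts [0, 34, 73, 128] → cuts [5, 39, 78, 133]

All cut coordinates (distinct, sorted): [5, 13, 17, 26, 39, 41, 50, 66, 78, 85, 95, 104, 112, 122, 133, 135, 143, 147, 159, 163, 177, 188, 193, 199, 209]

Fragments:
  [0,5): 5 bp
  [5,13): 8 bp
  [13,17): 4 bp
  [17,26): 9 bp
  [26,39): 13 bp
  [39,41): 2 bp
  [41,50): 9 bp
  [50,66): 16 bp
  [66,78): 12 bp
  [78,85): 7 bp
  [85,95): 10 bp
  [95,104): 9 bp
  [104,112): 8 bp
  [112,122): 10 bp
  [122,133): 11 bp
  [133,135): 2 bp
  [135,143): 8 bp
  [143,147): 4 bp
  [147,159): 12 bp
  [159,163): 4 bp
  [163,177): 14 bp
  [177,188): 11 bp
  [188,193): 5 bp
  [193,199): 6 bp
  [199,209): 10 bp
  [209,219): 10 bp

[2,2,4,4,4,5,5,6,7,8,8,8,9,9,9,10,10,10,10,11,11,12,12,13,14,16]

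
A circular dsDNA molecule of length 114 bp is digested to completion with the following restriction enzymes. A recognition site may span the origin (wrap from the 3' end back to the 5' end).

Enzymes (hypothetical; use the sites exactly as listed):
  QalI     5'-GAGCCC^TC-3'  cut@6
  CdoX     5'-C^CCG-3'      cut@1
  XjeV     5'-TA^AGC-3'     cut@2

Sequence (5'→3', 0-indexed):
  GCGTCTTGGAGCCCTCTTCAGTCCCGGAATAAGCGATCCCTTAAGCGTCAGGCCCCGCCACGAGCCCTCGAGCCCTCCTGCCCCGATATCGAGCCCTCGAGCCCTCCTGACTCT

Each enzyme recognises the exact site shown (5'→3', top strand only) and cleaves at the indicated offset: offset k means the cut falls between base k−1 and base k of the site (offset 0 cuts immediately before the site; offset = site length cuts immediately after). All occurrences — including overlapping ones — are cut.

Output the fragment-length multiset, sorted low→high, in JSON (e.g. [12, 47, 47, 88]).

[7,8,8,8,9,11,12,13,14,24]

Site scan:
  QalI GAGCCCTC/6: at [8, 61, 69, 90, 98] ⇒ [14, 67, 75, 96, 104]
  CdoX CCCG/1: at [22, 53, 81] ⇒ [23, 54, 82]
  XjeV TAAGC/2: at [29, 41] ⇒ [31, 43]

Pooled cuts: [14, 23, 31, 43, 54, 67, 75, 82, 96, 104]

Fragments:
  14→23: 9 bp
  23→31: 8 bp
  31→43: 12 bp
  43→54: 11 bp
  54→67: 13 bp
  67→75: 8 bp
  75→82: 7 bp
  82→96: 14 bp
  96→104: 8 bp
  104→14 (wrap): 114-104+14 = 24 bp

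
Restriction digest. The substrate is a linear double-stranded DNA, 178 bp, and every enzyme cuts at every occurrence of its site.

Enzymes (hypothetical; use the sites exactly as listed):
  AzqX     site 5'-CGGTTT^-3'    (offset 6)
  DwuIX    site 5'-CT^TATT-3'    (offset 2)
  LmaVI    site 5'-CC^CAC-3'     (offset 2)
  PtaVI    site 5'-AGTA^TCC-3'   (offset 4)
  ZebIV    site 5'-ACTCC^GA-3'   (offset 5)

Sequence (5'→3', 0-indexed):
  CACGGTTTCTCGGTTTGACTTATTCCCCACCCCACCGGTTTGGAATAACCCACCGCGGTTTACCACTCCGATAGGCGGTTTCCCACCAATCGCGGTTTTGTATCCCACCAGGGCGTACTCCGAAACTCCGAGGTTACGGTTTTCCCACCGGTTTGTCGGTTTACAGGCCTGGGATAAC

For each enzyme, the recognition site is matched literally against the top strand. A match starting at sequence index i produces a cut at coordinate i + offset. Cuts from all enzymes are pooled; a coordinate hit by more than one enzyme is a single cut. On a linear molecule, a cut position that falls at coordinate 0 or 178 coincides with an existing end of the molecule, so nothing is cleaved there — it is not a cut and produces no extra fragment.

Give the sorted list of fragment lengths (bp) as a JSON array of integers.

Scan for sites:
  AzqX CGGTTT/6: at [2, 10, 35, 55, 75, 92, 136, 148, 156] ⇒ [8, 16, 41, 61, 81, 98, 142, 154, 162]
  DwuIX CTTATT/2: at [18] ⇒ [20]
  LmaVI CCCAC/2: at [25, 30, 48, 81, 103, 143] ⇒ [27, 32, 50, 83, 105, 145]
  PtaVI (AGTATCC, off=4): no sites
  ZebIV ACTCCGA/5: at [64, 116, 124] ⇒ [69, 121, 129]

All cut coordinates (distinct, sorted): [8, 16, 20, 27, 32, 41, 50, 61, 69, 81, 83, 98, 105, 121, 129, 142, 145, 154, 162]

Fragments:
  [0,8): 8 bp
  [8,16): 8 bp
  [16,20): 4 bp
  [20,27): 7 bp
  [27,32): 5 bp
  [32,41): 9 bp
  [41,50): 9 bp
  [50,61): 11 bp
  [61,69): 8 bp
  [69,81): 12 bp
  [81,83): 2 bp
  [83,98): 15 bp
  [98,105): 7 bp
  [105,121): 16 bp
  [121,129): 8 bp
  [129,142): 13 bp
  [142,145): 3 bp
  [145,154): 9 bp
  [154,162): 8 bp
  [162,178): 16 bp

[2,3,4,5,7,7,8,8,8,8,8,9,9,9,11,12,13,15,16,16]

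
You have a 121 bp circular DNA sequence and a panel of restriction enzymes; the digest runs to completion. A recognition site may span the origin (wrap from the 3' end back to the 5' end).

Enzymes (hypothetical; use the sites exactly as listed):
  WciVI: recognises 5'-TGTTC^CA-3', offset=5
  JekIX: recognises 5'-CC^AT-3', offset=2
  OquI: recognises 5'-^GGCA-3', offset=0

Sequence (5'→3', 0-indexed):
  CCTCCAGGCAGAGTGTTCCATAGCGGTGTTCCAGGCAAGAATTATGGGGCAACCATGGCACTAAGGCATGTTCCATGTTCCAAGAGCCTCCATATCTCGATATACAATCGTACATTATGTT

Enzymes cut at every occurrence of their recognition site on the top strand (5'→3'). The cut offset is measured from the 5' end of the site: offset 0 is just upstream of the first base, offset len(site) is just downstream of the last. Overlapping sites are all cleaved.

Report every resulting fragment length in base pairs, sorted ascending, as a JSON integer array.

[1,1,2,2,6,7,8,9,11,12,12,14,36]

Per-enzyme occurrences:
  WciVI (TGTTCCA, off=5): starts [13, 26, 68, 75] → cuts [18, 31, 73, 80]
  JekIX (CCAT, off=2): starts [17, 52, 72, 89] → cuts [19, 54, 74, 91]
  OquI (GGCA, off=0): starts [6, 33, 47, 56, 64] → cuts [6, 33, 47, 56, 64]

Pooled cuts: [6, 18, 19, 31, 33, 47, 54, 56, 64, 73, 74, 80, 91]

Fragments:
  6→18: 12 bp
  18→19: 1 bp
  19→31: 12 bp
  31→33: 2 bp
  33→47: 14 bp
  47→54: 7 bp
  54→56: 2 bp
  56→64: 8 bp
  64→73: 9 bp
  73→74: 1 bp
  74→80: 6 bp
  80→91: 11 bp
  91→6 (wrap): 121-91+6 = 36 bp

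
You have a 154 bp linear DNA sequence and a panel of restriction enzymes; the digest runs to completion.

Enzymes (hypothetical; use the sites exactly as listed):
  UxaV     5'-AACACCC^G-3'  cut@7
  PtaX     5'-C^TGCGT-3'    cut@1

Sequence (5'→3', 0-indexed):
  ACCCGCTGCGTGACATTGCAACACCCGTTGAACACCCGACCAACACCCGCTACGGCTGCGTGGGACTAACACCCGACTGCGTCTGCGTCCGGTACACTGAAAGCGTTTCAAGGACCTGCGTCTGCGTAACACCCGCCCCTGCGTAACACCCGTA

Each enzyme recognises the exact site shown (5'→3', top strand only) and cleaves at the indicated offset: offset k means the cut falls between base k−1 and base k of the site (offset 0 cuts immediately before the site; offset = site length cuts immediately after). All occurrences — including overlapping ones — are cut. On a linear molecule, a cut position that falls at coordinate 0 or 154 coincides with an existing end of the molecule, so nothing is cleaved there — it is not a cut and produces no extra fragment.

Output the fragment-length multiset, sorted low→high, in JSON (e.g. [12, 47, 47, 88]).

[3,3,5,6,6,6,8,11,11,12,12,18,20,33]

Site scan:
  UxaV AACACCCG/7: at [19, 30, 41, 67, 127, 144] ⇒ [26, 37, 48, 74, 134, 151]
  PtaX CTGCGT/1: at [5, 55, 76, 82, 115, 121, 138] ⇒ [6, 56, 77, 83, 116, 122, 139]

Pooled cuts: [6, 26, 37, 48, 56, 74, 77, 83, 116, 122, 134, 139, 151]

Fragment lengths:
  [0,6): 6 bp
  [6,26): 20 bp
  [26,37): 11 bp
  [37,48): 11 bp
  [48,56): 8 bp
  [56,74): 18 bp
  [74,77): 3 bp
  [77,83): 6 bp
  [83,116): 33 bp
  [116,122): 6 bp
  [122,134): 12 bp
  [134,139): 5 bp
  [139,151): 12 bp
  [151,154): 3 bp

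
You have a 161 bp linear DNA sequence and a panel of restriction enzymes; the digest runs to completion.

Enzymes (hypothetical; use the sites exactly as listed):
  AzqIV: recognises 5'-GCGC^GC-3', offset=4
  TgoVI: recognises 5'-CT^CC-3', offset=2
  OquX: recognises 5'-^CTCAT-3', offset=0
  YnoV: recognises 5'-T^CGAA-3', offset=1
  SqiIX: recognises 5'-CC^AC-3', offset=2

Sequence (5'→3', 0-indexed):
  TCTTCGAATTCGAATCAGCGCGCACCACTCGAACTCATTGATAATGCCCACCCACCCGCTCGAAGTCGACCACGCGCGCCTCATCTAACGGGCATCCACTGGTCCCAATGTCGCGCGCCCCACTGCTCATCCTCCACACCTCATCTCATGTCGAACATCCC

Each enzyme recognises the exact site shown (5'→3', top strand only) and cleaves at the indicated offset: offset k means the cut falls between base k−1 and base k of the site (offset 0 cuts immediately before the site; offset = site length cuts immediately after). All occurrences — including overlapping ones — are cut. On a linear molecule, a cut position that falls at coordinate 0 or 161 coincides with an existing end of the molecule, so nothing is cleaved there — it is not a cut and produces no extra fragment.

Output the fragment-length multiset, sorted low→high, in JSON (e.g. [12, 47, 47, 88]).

Scan for sites:
  AzqIV GCGCGC/4: at [17, 73, 112] ⇒ [21, 77, 116]
  TgoVI CTCC/2: at [131] ⇒ [133]
  OquX CTCAT/0: at [33, 79, 125, 139, 144] ⇒ [33, 79, 125, 139, 144]
  YnoV TCGAA/1: at [3, 9, 28, 59, 150] ⇒ [4, 10, 29, 60, 151]
  SqiIX CCAC/2: at [24, 47, 51, 69, 95, 119, 133] ⇒ [26, 49, 53, 71, 97, 121, 135]

All cut coordinates (distinct, sorted): [4, 10, 21, 26, 29, 33, 49, 53, 60, 71, 77, 79, 97, 116, 121, 125, 133, 135, 139, 144, 151]

Fragments:
  [0,4): 4 bp
  [4,10): 6 bp
  [10,21): 11 bp
  [21,26): 5 bp
  [26,29): 3 bp
  [29,33): 4 bp
  [33,49): 16 bp
  [49,53): 4 bp
  [53,60): 7 bp
  [60,71): 11 bp
  [71,77): 6 bp
  [77,79): 2 bp
  [79,97): 18 bp
  [97,116): 19 bp
  [116,121): 5 bp
  [121,125): 4 bp
  [125,133): 8 bp
  [133,135): 2 bp
  [135,139): 4 bp
  [139,144): 5 bp
  [144,151): 7 bp
  [151,161): 10 bp

[2,2,3,4,4,4,4,4,5,5,5,6,6,7,7,8,10,11,11,16,18,19]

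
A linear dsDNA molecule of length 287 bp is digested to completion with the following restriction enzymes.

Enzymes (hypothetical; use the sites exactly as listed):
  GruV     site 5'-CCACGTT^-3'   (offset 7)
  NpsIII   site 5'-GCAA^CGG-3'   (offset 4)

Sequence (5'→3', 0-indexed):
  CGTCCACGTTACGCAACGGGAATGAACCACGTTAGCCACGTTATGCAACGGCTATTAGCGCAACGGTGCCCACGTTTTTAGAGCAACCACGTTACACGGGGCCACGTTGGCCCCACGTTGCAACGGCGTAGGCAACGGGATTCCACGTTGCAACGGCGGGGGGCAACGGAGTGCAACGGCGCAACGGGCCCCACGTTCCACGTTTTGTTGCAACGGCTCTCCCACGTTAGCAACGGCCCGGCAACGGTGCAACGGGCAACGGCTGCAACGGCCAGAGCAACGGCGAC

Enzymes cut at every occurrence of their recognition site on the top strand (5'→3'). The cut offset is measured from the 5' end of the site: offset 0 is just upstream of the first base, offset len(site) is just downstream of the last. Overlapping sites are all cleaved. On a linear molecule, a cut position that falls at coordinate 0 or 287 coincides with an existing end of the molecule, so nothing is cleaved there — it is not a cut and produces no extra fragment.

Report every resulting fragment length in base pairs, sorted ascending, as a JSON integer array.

[4,4,5,6,6,7,7,7,8,8,9,9,9,10,10,11,11,12,12,13,13,13,14,15,15,15,17,17]

Per-enzyme occurrences:
  GruV CCACGTT/7: at [3, 26, 35, 69, 86, 101, 112, 142, 190, 197, 221] ⇒ [10, 33, 42, 76, 93, 108, 119, 149, 197, 204, 228]
  NpsIII GCAACGG/4: at [12, 44, 59, 119, 131, 149, 162, 172, 180, 209, 229, 240, 248, 255, 264, 276] ⇒ [16, 48, 63, 123, 135, 153, 166, 176, 184, 213, 233, 244, 252, 259, 268, 280]

Pooled cuts: [10, 16, 33, 42, 48, 63, 76, 93, 108, 119, 123, 135, 149, 153, 166, 176, 184, 197, 204, 213, 228, 233, 244, 252, 259, 268, 280]

Fragment lengths:
  [0,10): 10 bp
  [10,16): 6 bp
  [16,33): 17 bp
  [33,42): 9 bp
  [42,48): 6 bp
  [48,63): 15 bp
  [63,76): 13 bp
  [76,93): 17 bp
  [93,108): 15 bp
  [108,119): 11 bp
  [119,123): 4 bp
  [123,135): 12 bp
  [135,149): 14 bp
  [149,153): 4 bp
  [153,166): 13 bp
  [166,176): 10 bp
  [176,184): 8 bp
  [184,197): 13 bp
  [197,204): 7 bp
  [204,213): 9 bp
  [213,228): 15 bp
  [228,233): 5 bp
  [233,244): 11 bp
  [244,252): 8 bp
  [252,259): 7 bp
  [259,268): 9 bp
  [268,280): 12 bp
  [280,287): 7 bp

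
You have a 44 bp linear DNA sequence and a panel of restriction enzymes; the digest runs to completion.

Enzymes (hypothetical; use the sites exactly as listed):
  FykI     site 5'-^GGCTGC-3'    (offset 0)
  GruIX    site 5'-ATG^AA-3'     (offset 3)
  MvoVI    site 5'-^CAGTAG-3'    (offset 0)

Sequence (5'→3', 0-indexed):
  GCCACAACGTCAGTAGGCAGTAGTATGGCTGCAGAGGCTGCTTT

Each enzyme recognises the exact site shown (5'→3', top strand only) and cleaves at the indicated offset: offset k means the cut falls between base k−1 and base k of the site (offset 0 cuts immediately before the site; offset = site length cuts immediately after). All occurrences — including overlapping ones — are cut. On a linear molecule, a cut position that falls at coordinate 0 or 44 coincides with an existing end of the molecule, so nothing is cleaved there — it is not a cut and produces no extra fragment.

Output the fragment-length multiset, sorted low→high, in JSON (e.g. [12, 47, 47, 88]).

[7,9,9,9,10]

Scan for sites:
  FykI GGCTGC/0: at [26, 35] ⇒ [26, 35]
  GruIX (ATGAA, off=3): no sites
  MvoVI CAGTAG/0: at [10, 17] ⇒ [10, 17]

All cut coordinates (distinct, sorted): [10, 17, 26, 35]

Fragments:
  [0,10): 10 bp
  [10,17): 7 bp
  [17,26): 9 bp
  [26,35): 9 bp
  [35,44): 9 bp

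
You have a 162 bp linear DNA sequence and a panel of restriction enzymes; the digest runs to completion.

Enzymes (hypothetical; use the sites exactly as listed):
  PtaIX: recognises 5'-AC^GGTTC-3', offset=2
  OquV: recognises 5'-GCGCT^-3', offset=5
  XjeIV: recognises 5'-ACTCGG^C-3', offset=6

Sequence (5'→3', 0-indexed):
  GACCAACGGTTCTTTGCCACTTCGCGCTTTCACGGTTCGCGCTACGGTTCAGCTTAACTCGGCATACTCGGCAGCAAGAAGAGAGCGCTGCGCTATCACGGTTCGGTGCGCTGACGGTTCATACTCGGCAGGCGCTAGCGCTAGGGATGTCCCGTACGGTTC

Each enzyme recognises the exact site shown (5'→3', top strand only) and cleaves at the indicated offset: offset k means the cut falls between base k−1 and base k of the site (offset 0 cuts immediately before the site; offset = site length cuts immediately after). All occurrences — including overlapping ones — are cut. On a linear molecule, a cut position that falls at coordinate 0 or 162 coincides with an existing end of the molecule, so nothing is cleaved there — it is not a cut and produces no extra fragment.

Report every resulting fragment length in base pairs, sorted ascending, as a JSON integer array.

Site scan:
  PtaIX (ACGGTTC, off=2): starts [5, 31, 43, 97, 113, 155] → cuts [7, 33, 45, 99, 115, 157]
  OquV (GCGCT, off=5): starts [23, 38, 84, 89, 107, 131, 137] → cuts [28, 43, 89, 94, 112, 136, 142]
  XjeIV (ACTCGGC, off=6): starts [56, 65, 122] → cuts [62, 71, 128]

Pooled cuts: [7, 28, 33, 43, 45, 62, 71, 89, 94, 99, 112, 115, 128, 136, 142, 157]

Fragment lengths:
  [0,7): 7 bp
  [7,28): 21 bp
  [28,33): 5 bp
  [33,43): 10 bp
  [43,45): 2 bp
  [45,62): 17 bp
  [62,71): 9 bp
  [71,89): 18 bp
  [89,94): 5 bp
  [94,99): 5 bp
  [99,112): 13 bp
  [112,115): 3 bp
  [115,128): 13 bp
  [128,136): 8 bp
  [136,142): 6 bp
  [142,157): 15 bp
  [157,162): 5 bp

[2,3,5,5,5,5,6,7,8,9,10,13,13,15,17,18,21]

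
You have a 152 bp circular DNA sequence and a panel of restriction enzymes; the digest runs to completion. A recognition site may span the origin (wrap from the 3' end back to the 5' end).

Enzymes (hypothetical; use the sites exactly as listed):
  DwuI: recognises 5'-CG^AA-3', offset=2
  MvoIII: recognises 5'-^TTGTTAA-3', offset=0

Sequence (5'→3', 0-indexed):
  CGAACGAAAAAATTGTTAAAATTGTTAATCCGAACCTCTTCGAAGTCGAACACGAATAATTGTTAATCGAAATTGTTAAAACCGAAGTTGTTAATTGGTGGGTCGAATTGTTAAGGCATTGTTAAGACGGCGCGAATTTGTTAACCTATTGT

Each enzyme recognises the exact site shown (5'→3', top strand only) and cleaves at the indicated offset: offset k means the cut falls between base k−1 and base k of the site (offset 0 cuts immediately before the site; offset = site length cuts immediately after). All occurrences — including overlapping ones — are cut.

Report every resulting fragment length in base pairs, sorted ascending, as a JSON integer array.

Scan for sites:
  DwuI (CGAA, off=2): starts [0, 4, 30, 40, 46, 52, 67, 82, 103, 132] → cuts [2, 6, 32, 42, 48, 54, 69, 84, 105, 134]
  MvoIII (TTGTTAA, off=0): starts [12, 21, 59, 72, 87, 107, 118, 137] → cuts [12, 21, 59, 72, 87, 107, 118, 137]

Pooled cuts: [2, 6, 12, 21, 32, 42, 48, 54, 59, 69, 72, 84, 87, 105, 107, 118, 134, 137]

Fragment lengths:
  2→6: 4 bp
  6→12: 6 bp
  12→21: 9 bp
  21→32: 11 bp
  32→42: 10 bp
  42→48: 6 bp
  48→54: 6 bp
  54→59: 5 bp
  59→69: 10 bp
  69→72: 3 bp
  72→84: 12 bp
  84→87: 3 bp
  87→105: 18 bp
  105→107: 2 bp
  107→118: 11 bp
  118→134: 16 bp
  134→137: 3 bp
  137→2 (wrap): 152-137+2 = 17 bp

[2,3,3,3,4,5,6,6,6,9,10,10,11,11,12,16,17,18]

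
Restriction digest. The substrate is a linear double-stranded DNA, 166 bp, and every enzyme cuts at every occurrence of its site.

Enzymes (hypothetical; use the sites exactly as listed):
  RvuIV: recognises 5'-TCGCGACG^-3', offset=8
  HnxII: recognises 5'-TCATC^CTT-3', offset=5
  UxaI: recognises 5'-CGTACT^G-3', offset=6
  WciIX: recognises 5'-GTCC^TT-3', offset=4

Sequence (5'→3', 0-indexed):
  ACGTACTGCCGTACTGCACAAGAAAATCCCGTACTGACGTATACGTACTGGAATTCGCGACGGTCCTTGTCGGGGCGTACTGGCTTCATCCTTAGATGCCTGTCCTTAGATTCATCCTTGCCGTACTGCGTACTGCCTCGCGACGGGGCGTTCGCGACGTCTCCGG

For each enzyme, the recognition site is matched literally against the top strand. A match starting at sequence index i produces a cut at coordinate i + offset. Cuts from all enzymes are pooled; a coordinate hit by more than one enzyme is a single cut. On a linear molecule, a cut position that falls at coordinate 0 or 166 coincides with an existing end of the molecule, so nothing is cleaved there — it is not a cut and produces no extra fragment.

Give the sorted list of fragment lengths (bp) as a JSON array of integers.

[4,7,7,7,8,9,11,11,11,13,14,14,15,15,20]

Per-enzyme occurrences:
  RvuIV (TCGCGACG, off=8): starts [54, 137, 151] → cuts [62, 145, 159]
  HnxII (TCATCCTT, off=5): starts [85, 111] → cuts [90, 116]
  UxaI (CGTACTG, off=6): starts [1, 9, 29, 43, 75, 121, 128] → cuts [7, 15, 35, 49, 81, 127, 134]
  WciIX (GTCCTT, off=4): starts [62, 101] → cuts [66, 105]

Pooled cuts: [7, 15, 35, 49, 62, 66, 81, 90, 105, 116, 127, 134, 145, 159]

Fragments:
  [0,7): 7 bp
  [7,15): 8 bp
  [15,35): 20 bp
  [35,49): 14 bp
  [49,62): 13 bp
  [62,66): 4 bp
  [66,81): 15 bp
  [81,90): 9 bp
  [90,105): 15 bp
  [105,116): 11 bp
  [116,127): 11 bp
  [127,134): 7 bp
  [134,145): 11 bp
  [145,159): 14 bp
  [159,166): 7 bp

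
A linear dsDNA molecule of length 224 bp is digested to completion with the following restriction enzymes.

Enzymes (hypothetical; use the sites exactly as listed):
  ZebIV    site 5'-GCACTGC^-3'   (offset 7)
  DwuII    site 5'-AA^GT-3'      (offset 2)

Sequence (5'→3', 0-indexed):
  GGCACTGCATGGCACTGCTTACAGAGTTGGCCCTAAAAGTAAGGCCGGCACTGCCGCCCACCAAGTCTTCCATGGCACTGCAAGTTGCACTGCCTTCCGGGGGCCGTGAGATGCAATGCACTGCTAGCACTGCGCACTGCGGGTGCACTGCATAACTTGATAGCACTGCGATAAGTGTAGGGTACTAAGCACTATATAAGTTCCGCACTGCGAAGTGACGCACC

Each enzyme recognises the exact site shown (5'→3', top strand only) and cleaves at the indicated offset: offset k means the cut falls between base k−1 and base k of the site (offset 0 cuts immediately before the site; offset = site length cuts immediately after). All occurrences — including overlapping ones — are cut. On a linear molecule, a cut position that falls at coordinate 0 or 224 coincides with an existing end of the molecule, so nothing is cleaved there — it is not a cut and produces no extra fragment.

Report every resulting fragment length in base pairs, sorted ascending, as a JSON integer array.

[2,3,5,7,8,9,10,10,10,10,11,12,16,17,18,20,25,31]

Scan for sites:
  ZebIV GCACTGC/7: at [1, 11, 47, 74, 86, 117, 126, 133, 144, 162, 204] ⇒ [8, 18, 54, 81, 93, 124, 133, 140, 151, 169, 211]
  DwuII AAGT/2: at [36, 62, 81, 172, 197, 212] ⇒ [38, 64, 83, 174, 199, 214]

Pooled cuts: [8, 18, 38, 54, 64, 81, 83, 93, 124, 133, 140, 151, 169, 174, 199, 211, 214]

Fragment lengths:
  [0,8): 8 bp
  [8,18): 10 bp
  [18,38): 20 bp
  [38,54): 16 bp
  [54,64): 10 bp
  [64,81): 17 bp
  [81,83): 2 bp
  [83,93): 10 bp
  [93,124): 31 bp
  [124,133): 9 bp
  [133,140): 7 bp
  [140,151): 11 bp
  [151,169): 18 bp
  [169,174): 5 bp
  [174,199): 25 bp
  [199,211): 12 bp
  [211,214): 3 bp
  [214,224): 10 bp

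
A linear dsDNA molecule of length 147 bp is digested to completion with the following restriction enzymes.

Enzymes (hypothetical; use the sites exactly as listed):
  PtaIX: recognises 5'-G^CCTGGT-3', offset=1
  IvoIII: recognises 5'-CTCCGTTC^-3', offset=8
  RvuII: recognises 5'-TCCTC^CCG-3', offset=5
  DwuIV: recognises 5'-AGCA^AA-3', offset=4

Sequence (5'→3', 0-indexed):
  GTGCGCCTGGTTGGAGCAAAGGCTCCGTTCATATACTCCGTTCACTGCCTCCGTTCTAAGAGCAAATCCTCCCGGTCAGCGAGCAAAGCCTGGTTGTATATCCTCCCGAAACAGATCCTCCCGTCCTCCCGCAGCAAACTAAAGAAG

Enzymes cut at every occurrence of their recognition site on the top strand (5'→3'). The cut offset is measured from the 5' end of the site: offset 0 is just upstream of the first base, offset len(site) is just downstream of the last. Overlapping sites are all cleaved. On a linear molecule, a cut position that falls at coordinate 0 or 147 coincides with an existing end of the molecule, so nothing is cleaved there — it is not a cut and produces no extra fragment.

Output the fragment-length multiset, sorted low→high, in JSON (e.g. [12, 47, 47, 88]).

[3,5,7,8,8,8,11,12,13,13,13,14,15,17]

Site scan:
  PtaIX (GCCTGGT, off=1): starts [4, 87] → cuts [5, 88]
  IvoIII (CTCCGTTC, off=8): starts [22, 35, 48] → cuts [30, 43, 56]
  RvuII (TCCTCCCG, off=5): starts [66, 100, 115, 123] → cuts [71, 105, 120, 128]
  DwuIV (AGCAAA, off=4): starts [14, 60, 81, 132] → cuts [18, 64, 85, 136]

All cut coordinates (distinct, sorted): [5, 18, 30, 43, 56, 64, 71, 85, 88, 105, 120, 128, 136]

Fragment lengths:
  [0,5): 5 bp
  [5,18): 13 bp
  [18,30): 12 bp
  [30,43): 13 bp
  [43,56): 13 bp
  [56,64): 8 bp
  [64,71): 7 bp
  [71,85): 14 bp
  [85,88): 3 bp
  [88,105): 17 bp
  [105,120): 15 bp
  [120,128): 8 bp
  [128,136): 8 bp
  [136,147): 11 bp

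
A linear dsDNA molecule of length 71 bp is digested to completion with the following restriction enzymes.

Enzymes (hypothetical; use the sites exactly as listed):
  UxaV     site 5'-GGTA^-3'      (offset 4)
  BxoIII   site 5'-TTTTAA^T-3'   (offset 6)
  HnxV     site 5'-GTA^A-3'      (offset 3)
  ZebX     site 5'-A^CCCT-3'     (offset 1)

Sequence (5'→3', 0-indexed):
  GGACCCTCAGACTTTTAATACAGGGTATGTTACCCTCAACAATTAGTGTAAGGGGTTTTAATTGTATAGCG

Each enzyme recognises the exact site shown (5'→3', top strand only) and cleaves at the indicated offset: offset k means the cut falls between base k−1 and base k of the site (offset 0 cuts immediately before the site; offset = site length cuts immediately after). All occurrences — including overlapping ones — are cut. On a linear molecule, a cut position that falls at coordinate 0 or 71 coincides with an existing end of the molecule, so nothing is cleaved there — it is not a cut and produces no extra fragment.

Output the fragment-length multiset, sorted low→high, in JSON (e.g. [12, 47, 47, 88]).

Site scan:
  UxaV GGTA/4: at [23] ⇒ [27]
  BxoIII TTTTAAT/6: at [12, 55] ⇒ [18, 61]
  HnxV GTAA/3: at [47] ⇒ [50]
  ZebX ACCCT/1: at [2, 31] ⇒ [3, 32]

Pooled cuts: [3, 18, 27, 32, 50, 61]

Fragment lengths:
  [0,3): 3 bp
  [3,18): 15 bp
  [18,27): 9 bp
  [27,32): 5 bp
  [32,50): 18 bp
  [50,61): 11 bp
  [61,71): 10 bp

[3,5,9,10,11,15,18]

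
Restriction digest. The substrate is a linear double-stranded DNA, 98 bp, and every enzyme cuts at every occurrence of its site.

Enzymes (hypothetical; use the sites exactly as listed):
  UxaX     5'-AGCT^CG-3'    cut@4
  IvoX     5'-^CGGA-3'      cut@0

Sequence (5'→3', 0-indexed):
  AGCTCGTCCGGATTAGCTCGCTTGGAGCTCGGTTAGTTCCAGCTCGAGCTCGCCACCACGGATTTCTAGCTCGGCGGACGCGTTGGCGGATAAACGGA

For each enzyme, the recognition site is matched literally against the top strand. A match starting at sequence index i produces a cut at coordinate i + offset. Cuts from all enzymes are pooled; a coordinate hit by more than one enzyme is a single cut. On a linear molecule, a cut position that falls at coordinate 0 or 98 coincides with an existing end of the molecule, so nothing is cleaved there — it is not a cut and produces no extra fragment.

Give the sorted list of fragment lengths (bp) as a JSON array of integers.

Scan for sites:
  UxaX AGCTCG/4: at [0, 14, 25, 40, 46, 67] ⇒ [4, 18, 29, 44, 50, 71]
  IvoX CGGA/0: at [8, 58, 74, 86, 94] ⇒ [8, 58, 74, 86, 94]

All cut coordinates (distinct, sorted): [4, 8, 18, 29, 44, 50, 58, 71, 74, 86, 94]

Fragments:
  [0,4): 4 bp
  [4,8): 4 bp
  [8,18): 10 bp
  [18,29): 11 bp
  [29,44): 15 bp
  [44,50): 6 bp
  [50,58): 8 bp
  [58,71): 13 bp
  [71,74): 3 bp
  [74,86): 12 bp
  [86,94): 8 bp
  [94,98): 4 bp

[3,4,4,4,6,8,8,10,11,12,13,15]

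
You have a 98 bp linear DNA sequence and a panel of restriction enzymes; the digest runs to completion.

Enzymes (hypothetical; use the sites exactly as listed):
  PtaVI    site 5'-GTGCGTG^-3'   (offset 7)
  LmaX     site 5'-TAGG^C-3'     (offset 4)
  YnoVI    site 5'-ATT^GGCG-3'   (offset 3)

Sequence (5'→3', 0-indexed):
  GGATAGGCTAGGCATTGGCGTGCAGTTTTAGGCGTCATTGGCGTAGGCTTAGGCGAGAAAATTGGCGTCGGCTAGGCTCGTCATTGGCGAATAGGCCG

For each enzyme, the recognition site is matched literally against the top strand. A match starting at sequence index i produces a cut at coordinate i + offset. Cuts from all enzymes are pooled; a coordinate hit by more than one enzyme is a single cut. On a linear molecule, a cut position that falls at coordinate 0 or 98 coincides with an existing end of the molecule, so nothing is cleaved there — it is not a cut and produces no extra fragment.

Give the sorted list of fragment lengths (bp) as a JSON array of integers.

[3,4,5,6,7,7,8,9,10,10,13,16]

Site scan:
  PtaVI (GTGCGTG, off=7): no sites
  LmaX (TAGGC, off=4): starts [3, 8, 28, 43, 49, 72, 91] → cuts [7, 12, 32, 47, 53, 76, 95]
  YnoVI (ATTGGCG, off=3): starts [13, 36, 60, 82] → cuts [16, 39, 63, 85]

Pooled cuts: [7, 12, 16, 32, 39, 47, 53, 63, 76, 85, 95]

Fragment lengths:
  [0,7): 7 bp
  [7,12): 5 bp
  [12,16): 4 bp
  [16,32): 16 bp
  [32,39): 7 bp
  [39,47): 8 bp
  [47,53): 6 bp
  [53,63): 10 bp
  [63,76): 13 bp
  [76,85): 9 bp
  [85,95): 10 bp
  [95,98): 3 bp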